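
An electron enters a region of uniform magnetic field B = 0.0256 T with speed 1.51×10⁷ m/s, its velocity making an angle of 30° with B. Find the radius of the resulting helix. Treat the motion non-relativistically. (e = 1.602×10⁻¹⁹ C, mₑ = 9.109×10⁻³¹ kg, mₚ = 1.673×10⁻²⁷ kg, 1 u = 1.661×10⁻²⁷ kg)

r ≈ 1.68×10⁻³ m

v⊥ = v sinθ = 1.51×10⁷·sin30° ≈ 7.550×10⁶ m/s.
r = m v⊥/(|q|B) = (9.109×10⁻³¹)(7.550×10⁶)/((1.602×10⁻¹⁹)(0.0256)) ≈ 1.68×10⁻³ m.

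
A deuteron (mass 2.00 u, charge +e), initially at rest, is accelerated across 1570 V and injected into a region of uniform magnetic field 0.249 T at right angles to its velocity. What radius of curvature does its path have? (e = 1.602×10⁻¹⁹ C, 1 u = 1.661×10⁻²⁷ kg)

Acceleration: |q|V = ½mv² ⇒ v = √(2|q|V/m) = √(2·1.602×10⁻¹⁹·1570/3.322×10⁻²⁷) ≈ 3.891×10⁵ m/s.
In the field: r = mv/(|q|B) = (3.322×10⁻²⁷)(3.891×10⁵)/((1.602×10⁻¹⁹)(0.249)) ≈ 0.0324 m.

r ≈ 0.0324 m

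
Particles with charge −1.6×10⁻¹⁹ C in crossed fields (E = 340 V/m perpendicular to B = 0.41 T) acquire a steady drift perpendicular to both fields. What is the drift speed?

v_d ≈ 830 m/s

In crossed fields the guiding centre drifts at v_d = |E×B|/B² = E/B, independent of charge and mass.
v_d = 340/0.41 = 830 m/s.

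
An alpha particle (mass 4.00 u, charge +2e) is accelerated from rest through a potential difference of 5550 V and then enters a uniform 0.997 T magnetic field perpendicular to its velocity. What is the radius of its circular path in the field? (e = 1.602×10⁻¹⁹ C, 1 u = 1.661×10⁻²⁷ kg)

r ≈ 0.0152 m

Acceleration: |q|V = ½mv² ⇒ v = √(2|q|V/m) = √(2·3.204×10⁻¹⁹·5550/6.644×10⁻²⁷) ≈ 7.316×10⁵ m/s.
In the field: r = mv/(|q|B) = (6.644×10⁻²⁷)(7.316×10⁵)/((3.204×10⁻¹⁹)(0.997)) ≈ 0.0152 m.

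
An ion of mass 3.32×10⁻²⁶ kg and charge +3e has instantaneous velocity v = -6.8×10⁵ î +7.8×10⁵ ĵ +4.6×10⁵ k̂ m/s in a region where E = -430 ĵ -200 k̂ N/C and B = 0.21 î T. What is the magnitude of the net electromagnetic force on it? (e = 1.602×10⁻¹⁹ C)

|F| ≈ 9.14×10⁻¹⁴ N

v×B = (0, 9.66×10⁴, -1.64×10⁵) N/C.
E + v×B = (0, 9.62×10⁴, -1.64×10⁵) N/C.
F = q(E + v×B) = (4.806×10⁻¹⁹ C)·(0, 9.62×10⁴, -1.64×10⁵) = (0, 4.62×10⁻¹⁴, -7.88×10⁻¹⁴) N.
|F| = 9.14×10⁻¹⁴ N.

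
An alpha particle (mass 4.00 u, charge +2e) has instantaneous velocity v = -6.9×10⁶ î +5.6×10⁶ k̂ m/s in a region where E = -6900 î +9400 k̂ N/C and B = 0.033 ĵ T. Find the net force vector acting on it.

v×B = (-1.85×10⁵, 0, -2.28×10⁵) N/C.
E + v×B = (-1.92×10⁵, 0, -2.18×10⁵) N/C.
F = q(E + v×B) = (3.204×10⁻¹⁹ C)·(-1.92×10⁵, 0, -2.18×10⁵) = (-6.14×10⁻¹⁴, 0, -6.99×10⁻¹⁴) N.

F ≈ (-6.14×10⁻¹⁴, 0, -6.99×10⁻¹⁴) N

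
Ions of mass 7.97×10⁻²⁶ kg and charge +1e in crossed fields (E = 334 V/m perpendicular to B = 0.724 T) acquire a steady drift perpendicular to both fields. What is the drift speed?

The steady drift has the magnetic force balancing the electric force, so v_d = E/B.
v_d = 334/0.724 = 461 m/s.

v_d ≈ 461 m/s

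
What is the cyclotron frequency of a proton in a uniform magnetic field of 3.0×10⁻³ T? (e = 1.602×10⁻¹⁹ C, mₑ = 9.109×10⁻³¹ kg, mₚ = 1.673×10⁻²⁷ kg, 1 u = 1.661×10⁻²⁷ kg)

f ≈ 4.6×10⁴ Hz

f = |q|B/(2πm).
f = (1.602×10⁻¹⁹)(3.0×10⁻³)/(2π·1.673×10⁻²⁷) ≈ 4.6×10⁴ Hz.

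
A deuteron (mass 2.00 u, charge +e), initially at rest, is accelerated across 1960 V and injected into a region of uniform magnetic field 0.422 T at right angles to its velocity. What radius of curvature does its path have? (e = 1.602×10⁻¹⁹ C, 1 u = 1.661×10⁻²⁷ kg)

Acceleration: |q|V = ½mv² ⇒ v = √(2|q|V/m) = √(2·1.602×10⁻¹⁹·1960/3.322×10⁻²⁷) ≈ 4.348×10⁵ m/s.
In the field: r = mv/(|q|B) = (3.322×10⁻²⁷)(4.348×10⁵)/((1.602×10⁻¹⁹)(0.422)) ≈ 0.0214 m.

r ≈ 0.0214 m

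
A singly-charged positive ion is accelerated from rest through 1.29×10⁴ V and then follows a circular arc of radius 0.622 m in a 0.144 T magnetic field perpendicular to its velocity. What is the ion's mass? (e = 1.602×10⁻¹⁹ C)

m ≈ 4.98×10⁻²⁶ kg

Combine |q|V = ½mv² and r = mv/(|q|B): eliminate v to get m = qB²r²/(2V).
m = (1.602×10⁻¹⁹)(0.144)²(0.622)²/(2·1.29×10⁴) ≈ 4.98×10⁻²⁶ kg.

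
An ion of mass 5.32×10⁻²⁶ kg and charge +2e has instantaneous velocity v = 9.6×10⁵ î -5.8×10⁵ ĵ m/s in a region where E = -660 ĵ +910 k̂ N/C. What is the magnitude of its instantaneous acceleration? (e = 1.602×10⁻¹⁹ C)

Only an electric field acts, so F = qE = (3.204×10⁻¹⁹ C)·(0, -660, 910) = (0, -2.11×10⁻¹⁶, 2.92×10⁻¹⁶) N.
|a| = |F|/m = 3.602×10⁻¹⁶/5.32×10⁻²⁶ ≈ 6.77×10⁹ m/s².

|a| ≈ 6.77×10⁹ m/s²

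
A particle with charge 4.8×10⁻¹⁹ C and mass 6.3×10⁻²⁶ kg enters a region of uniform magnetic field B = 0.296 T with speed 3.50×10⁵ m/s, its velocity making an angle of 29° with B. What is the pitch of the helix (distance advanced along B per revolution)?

v∥ = v cosθ = 3.50×10⁵·cos29° ≈ 3.061×10⁵ m/s.
T = 2πm/(|q|B) = 2π(6.3×10⁻²⁶)/((4.8×10⁻¹⁹)(0.296)) ≈ 2.786×10⁻⁶ s.
pitch = v∥ T = (3.061×10⁵)(2.786×10⁻⁶) ≈ 0.853 m.

p ≈ 0.853 m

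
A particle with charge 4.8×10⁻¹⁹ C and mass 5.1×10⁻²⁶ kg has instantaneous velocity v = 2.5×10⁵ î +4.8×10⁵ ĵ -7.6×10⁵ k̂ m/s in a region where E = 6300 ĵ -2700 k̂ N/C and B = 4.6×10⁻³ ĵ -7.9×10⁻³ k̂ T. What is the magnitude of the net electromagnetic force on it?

v×B = (-296, 1980, 1150) N/C.
E + v×B = (-296, 8280, -1550) N/C.
F = q(E + v×B) = (4.8×10⁻¹⁹ C)·(-296, 8280, -1550) = (-1.42×10⁻¹⁶, 3.97×10⁻¹⁵, -7.44×10⁻¹⁶) N.
|F| = 4.04×10⁻¹⁵ N.

|F| ≈ 4.04×10⁻¹⁵ N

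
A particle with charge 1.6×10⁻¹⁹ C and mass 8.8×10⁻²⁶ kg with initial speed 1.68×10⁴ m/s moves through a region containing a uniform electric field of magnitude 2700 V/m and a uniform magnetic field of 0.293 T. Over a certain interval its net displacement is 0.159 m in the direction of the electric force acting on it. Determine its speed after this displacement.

v_f ≈ 4.29×10⁴ m/s

B does no work; ΔKE = |q|E d.
½mv_f² = ½mv₀² + |q|Ed = ½(8.8×10⁻²⁶)(1.68×10⁴)² + (1.6×10⁻¹⁹)(2700)(0.159) ≈ 1.242×10⁻¹⁷ J + 6.869×10⁻¹⁷ J ≈ 8.111×10⁻¹⁷ J.
v_f = √(2·8.111×10⁻¹⁷/8.8×10⁻²⁶) ≈ 4.29×10⁴ m/s.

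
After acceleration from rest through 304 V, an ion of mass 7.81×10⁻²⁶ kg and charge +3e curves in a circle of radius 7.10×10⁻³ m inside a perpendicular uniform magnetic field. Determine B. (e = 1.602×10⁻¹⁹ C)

v = √(2|q|V/m) = √(2·4.806×10⁻¹⁹·304/7.81×10⁻²⁶) ≈ 6.117×10⁴ m/s.
B = mv/(|q|r) = (7.81×10⁻²⁶)(6.117×10⁴)/((4.806×10⁻¹⁹)(7.10×10⁻³)) ≈ 1.40 T.

B ≈ 1.40 T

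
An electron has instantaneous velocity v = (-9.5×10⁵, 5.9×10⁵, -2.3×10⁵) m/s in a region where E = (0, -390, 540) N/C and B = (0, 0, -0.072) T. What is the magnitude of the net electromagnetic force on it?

|F| ≈ 1.30×10⁻¹⁴ N

v×B = (-4.25×10⁴, -6.84×10⁴, 0) N/C.
E + v×B = (-4.25×10⁴, -6.88×10⁴, 540) N/C.
F = q(E + v×B) = (−1.602×10⁻¹⁹ C)·(-4.25×10⁴, -6.88×10⁴, 540) = (6.81×10⁻¹⁵, 1.10×10⁻¹⁴, -8.65×10⁻¹⁷) N.
|F| = 1.30×10⁻¹⁴ N.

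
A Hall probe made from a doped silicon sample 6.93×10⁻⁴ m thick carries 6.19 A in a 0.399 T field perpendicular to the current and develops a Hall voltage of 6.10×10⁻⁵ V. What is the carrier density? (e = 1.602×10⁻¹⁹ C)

From V_H = IB/(n e t), n = IB/(V_H e t).
n = (6.19)(0.399)/((6.10×10⁻⁵)(1.602×10⁻¹⁹)(6.93×10⁻⁴)) ≈ 3.65×10²⁶ m⁻³.

n ≈ 3.65×10²⁶ m⁻³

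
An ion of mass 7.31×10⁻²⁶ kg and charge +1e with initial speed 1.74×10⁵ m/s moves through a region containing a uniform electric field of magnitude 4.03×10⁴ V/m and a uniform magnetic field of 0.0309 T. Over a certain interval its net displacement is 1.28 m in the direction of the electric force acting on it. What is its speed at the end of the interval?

v_f ≈ 5.06×10⁵ m/s

B does no work; ΔKE = |q|E d.
½mv_f² = ½mv₀² + |q|Ed = ½(7.31×10⁻²⁶)(1.74×10⁵)² + (1.602×10⁻¹⁹)(4.03×10⁴)(1.28) ≈ 1.107×10⁻¹⁵ J + 8.264×10⁻¹⁵ J ≈ 9.370×10⁻¹⁵ J.
v_f = √(2·9.370×10⁻¹⁵/7.31×10⁻²⁶) ≈ 5.06×10⁵ m/s.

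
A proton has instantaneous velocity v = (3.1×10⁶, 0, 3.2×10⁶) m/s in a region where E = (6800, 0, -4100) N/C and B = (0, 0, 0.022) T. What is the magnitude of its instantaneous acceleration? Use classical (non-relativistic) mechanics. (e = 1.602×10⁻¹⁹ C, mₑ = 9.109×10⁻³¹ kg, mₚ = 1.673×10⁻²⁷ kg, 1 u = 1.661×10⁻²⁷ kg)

|a| ≈ 6.57×10¹² m/s²

v×B = (0, -6.82×10⁴, 0) N/C.
E + v×B = (6800, -6.82×10⁴, -4100) N/C.
F = q(E + v×B) = (1.602×10⁻¹⁹ C)·(6800, -6.82×10⁴, -4100) = (1.09×10⁻¹⁵, -1.09×10⁻¹⁴, -6.57×10⁻¹⁶) N.
|a| = |F|/m = 1.100×10⁻¹⁴/1.673×10⁻²⁷ ≈ 6.57×10¹² m/s².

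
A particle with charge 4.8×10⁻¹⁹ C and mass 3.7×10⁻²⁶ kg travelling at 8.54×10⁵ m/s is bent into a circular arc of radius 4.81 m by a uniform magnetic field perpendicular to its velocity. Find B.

B ≈ 0.0137 T

From |q|vB = mv²/r, B = mv/(|q|r).
B = (3.7×10⁻²⁶)(8.54×10⁵)/((4.8×10⁻¹⁹)(4.81)) ≈ 0.0137 T.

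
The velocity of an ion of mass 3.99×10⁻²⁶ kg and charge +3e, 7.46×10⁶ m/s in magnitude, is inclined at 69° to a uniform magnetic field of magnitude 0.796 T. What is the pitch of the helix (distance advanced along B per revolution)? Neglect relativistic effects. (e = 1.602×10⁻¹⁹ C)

p ≈ 1.75 m

v∥ = v cosθ = 7.46×10⁶·cos69° ≈ 2.673×10⁶ m/s.
T = 2πm/(|q|B) = 2π(3.99×10⁻²⁶)/((4.806×10⁻¹⁹)(0.796)) ≈ 6.553×10⁻⁷ s.
pitch = v∥ T = (2.673×10⁶)(6.553×10⁻⁷) ≈ 1.75 m.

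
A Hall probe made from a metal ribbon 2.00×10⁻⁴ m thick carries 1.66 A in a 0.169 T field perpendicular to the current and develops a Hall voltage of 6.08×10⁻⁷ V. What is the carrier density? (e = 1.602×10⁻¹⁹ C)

From V_H = IB/(n e t), n = IB/(V_H e t).
n = (1.66)(0.169)/((6.08×10⁻⁷)(1.602×10⁻¹⁹)(2.00×10⁻⁴)) ≈ 1.44×10²⁸ m⁻³.

n ≈ 1.44×10²⁸ m⁻³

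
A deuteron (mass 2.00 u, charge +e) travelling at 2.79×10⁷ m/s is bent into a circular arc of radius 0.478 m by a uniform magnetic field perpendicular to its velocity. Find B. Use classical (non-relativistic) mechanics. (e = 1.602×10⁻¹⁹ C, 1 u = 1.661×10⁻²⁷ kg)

B ≈ 1.21 T

From |q|vB = mv²/r, B = mv/(|q|r).
B = (3.322×10⁻²⁷)(2.79×10⁷)/((1.602×10⁻¹⁹)(0.478)) ≈ 1.21 T.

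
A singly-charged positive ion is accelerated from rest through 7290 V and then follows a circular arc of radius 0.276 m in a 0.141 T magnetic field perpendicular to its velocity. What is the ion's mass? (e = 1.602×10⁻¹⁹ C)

Combine |q|V = ½mv² and r = mv/(|q|B): eliminate v to get m = qB²r²/(2V).
m = (1.602×10⁻¹⁹)(0.141)²(0.276)²/(2·7290) ≈ 1.66×10⁻²⁶ kg.

m ≈ 1.66×10⁻²⁶ kg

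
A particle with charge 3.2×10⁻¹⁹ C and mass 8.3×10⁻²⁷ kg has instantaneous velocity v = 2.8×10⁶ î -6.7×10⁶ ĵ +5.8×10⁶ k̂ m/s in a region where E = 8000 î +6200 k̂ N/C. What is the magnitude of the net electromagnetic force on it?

Only an electric field acts, so F = qE = (3.2×10⁻¹⁹ C)·(8000, 0, 6200) = (2.56×10⁻¹⁵, 0, 1.98×10⁻¹⁵) N.
|F| = 3.24×10⁻¹⁵ N.

|F| ≈ 3.24×10⁻¹⁵ N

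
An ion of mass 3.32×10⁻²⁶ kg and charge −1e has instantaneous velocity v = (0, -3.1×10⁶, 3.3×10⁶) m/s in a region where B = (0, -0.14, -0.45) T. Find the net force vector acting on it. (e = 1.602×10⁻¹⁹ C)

F ≈ (-2.97×10⁻¹³, 0, 0) N

v×B = (1.86×10⁶, 0, 0) N/C.
F = q v×B = (−1.602×10⁻¹⁹ C)·(1.86×10⁶, 0, 0) = (-2.97×10⁻¹³, 0, 0) N.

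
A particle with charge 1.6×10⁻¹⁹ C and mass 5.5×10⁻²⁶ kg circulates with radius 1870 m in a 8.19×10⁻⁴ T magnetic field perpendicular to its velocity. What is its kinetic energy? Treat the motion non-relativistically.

v = |q|Br/m, then KE = ½mv² = (qBr)²/(2m).
v = (1.6×10⁻¹⁹)(8.19×10⁻⁴)(1870)/5.5×10⁻²⁶ ≈ 4.455×10⁶ m/s.
KE = ½(5.5×10⁻²⁶)(4.455×10⁶)² ≈ 5.46×10⁻¹³ J = 3.41×10⁶ eV.

KE ≈ 3.41×10⁶ eV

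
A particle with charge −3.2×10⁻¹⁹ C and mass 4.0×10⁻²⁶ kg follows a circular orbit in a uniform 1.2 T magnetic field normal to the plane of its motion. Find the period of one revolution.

T ≈ 6.5×10⁻⁷ s

The cyclotron period depends only on m, q, B: T = 2πm/(|q|B).
T = 2π(4.0×10⁻²⁶)/((3.2×10⁻¹⁹)(1.2)) ≈ 6.5×10⁻⁷ s.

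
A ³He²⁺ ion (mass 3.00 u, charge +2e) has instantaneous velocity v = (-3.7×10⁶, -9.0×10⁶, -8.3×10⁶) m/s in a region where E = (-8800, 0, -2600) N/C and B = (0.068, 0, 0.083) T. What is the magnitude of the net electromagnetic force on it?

v×B = (-7.47×10⁵, -2.57×10⁵, 6.12×10⁵) N/C.
E + v×B = (-7.56×10⁵, -2.57×10⁵, 6.09×10⁵) N/C.
F = q(E + v×B) = (3.204×10⁻¹⁹ C)·(-7.56×10⁵, -2.57×10⁵, 6.09×10⁵) = (-2.42×10⁻¹³, -8.24×10⁻¹⁴, 1.95×10⁻¹³) N.
|F| = 3.22×10⁻¹³ N.

|F| ≈ 3.22×10⁻¹³ N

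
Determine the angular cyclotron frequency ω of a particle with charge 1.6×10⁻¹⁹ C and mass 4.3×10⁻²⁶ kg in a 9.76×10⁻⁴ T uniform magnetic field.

ω ≈ 3630 rad/s

ω = |q|B/m.
ω = (1.6×10⁻¹⁹)(9.76×10⁻⁴)/4.3×10⁻²⁶ ≈ 3630 rad/s.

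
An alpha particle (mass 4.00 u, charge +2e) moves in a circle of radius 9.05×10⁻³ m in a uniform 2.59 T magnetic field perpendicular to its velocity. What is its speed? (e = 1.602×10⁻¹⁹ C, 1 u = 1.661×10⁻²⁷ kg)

v ≈ 1.13×10⁶ m/s

From |q|vB = mv²/r, v = |q|Br/m.
v = (3.204×10⁻¹⁹)(2.59)(9.05×10⁻³)/6.644×10⁻²⁷ ≈ 1.13×10⁶ m/s.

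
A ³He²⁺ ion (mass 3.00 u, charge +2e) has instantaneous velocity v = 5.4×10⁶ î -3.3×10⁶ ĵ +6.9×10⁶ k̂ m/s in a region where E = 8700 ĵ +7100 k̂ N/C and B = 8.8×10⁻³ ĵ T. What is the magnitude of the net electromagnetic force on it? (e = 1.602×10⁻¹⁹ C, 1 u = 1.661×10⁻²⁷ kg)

v×B = (-6.07×10⁴, 0, 4.75×10⁴) N/C.
E + v×B = (-6.07×10⁴, 8700, 5.46×10⁴) N/C.
F = q(E + v×B) = (3.204×10⁻¹⁹ C)·(-6.07×10⁴, 8700, 5.46×10⁴) = (-1.95×10⁻¹⁴, 2.79×10⁻¹⁵, 1.75×10⁻¹⁴) N.
|F| = 2.63×10⁻¹⁴ N.

|F| ≈ 2.63×10⁻¹⁴ N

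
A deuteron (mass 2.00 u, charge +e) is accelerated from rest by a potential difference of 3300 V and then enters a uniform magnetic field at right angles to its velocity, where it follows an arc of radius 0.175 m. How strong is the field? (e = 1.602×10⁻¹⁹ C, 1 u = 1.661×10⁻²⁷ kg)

v = √(2|q|V/m) = √(2·1.602×10⁻¹⁹·3300/3.322×10⁻²⁷) ≈ 5.642×10⁵ m/s.
B = mv/(|q|r) = (3.322×10⁻²⁷)(5.642×10⁵)/((1.602×10⁻¹⁹)(0.175)) ≈ 0.0669 T.

B ≈ 0.0669 T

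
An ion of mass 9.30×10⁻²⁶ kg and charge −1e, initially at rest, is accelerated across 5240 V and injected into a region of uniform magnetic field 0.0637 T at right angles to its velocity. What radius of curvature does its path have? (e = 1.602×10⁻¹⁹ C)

r ≈ 1.22 m

Acceleration: |q|V = ½mv² ⇒ v = √(2|q|V/m) = √(2·1.602×10⁻¹⁹·5240/9.30×10⁻²⁶) ≈ 1.344×10⁵ m/s.
In the field: r = mv/(|q|B) = (9.30×10⁻²⁶)(1.344×10⁵)/((1.602×10⁻¹⁹)(0.0637)) ≈ 1.22 m.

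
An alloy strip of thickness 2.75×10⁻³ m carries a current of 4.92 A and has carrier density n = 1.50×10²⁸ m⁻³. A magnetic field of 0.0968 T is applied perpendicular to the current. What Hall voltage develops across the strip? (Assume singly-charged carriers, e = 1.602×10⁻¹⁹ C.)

V_H ≈ 7.21×10⁻⁸ V

V_H = IB/(n e t).
V_H = (4.92)(0.0968)/((1.50×10²⁸)(1.602×10⁻¹⁹)(2.75×10⁻³)) ≈ 7.21×10⁻⁸ V.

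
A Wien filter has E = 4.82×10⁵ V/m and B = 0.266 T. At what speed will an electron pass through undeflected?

v = 1.81×10⁶ m/s

For undeflected motion the electric and magnetic forces balance: qE = qvB.
v = E/B = 4.82×10⁵/0.266 = 1.81×10⁶ m/s.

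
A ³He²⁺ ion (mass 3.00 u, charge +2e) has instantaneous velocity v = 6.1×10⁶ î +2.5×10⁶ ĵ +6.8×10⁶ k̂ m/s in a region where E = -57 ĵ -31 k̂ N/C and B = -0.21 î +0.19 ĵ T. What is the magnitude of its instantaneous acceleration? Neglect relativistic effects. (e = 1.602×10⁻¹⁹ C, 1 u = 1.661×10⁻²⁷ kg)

v×B = (-1.29×10⁶, -1.43×10⁶, 1.68×10⁶) N/C.
E + v×B = (-1.29×10⁶, -1.43×10⁶, 1.68×10⁶) N/C.
F = q(E + v×B) = (3.204×10⁻¹⁹ C)·(-1.29×10⁶, -1.43×10⁶, 1.68×10⁶) = (-4.14×10⁻¹³, -4.58×10⁻¹³, 5.40×10⁻¹³) N.
|a| = |F|/m = 8.196×10⁻¹³/4.983×10⁻²⁷ ≈ 1.64×10¹⁴ m/s².

|a| ≈ 1.64×10¹⁴ m/s²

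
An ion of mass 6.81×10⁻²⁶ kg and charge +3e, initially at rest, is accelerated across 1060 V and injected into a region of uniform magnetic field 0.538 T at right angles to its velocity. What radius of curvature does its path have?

r ≈ 0.0322 m

Acceleration: |q|V = ½mv² ⇒ v = √(2|q|V/m) = √(2·4.806×10⁻¹⁹·1060/6.81×10⁻²⁶) ≈ 1.223×10⁵ m/s.
In the field: r = mv/(|q|B) = (6.81×10⁻²⁶)(1.223×10⁵)/((4.806×10⁻¹⁹)(0.538)) ≈ 0.0322 m.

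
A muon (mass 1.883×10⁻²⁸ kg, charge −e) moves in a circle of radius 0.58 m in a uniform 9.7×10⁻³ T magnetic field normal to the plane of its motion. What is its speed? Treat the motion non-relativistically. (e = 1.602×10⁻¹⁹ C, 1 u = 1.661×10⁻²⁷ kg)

v ≈ 4.8×10⁶ m/s

From |q|vB = mv²/r, v = |q|Br/m.
v = (1.602×10⁻¹⁹)(9.7×10⁻³)(0.58)/1.883×10⁻²⁸ ≈ 4.8×10⁶ m/s.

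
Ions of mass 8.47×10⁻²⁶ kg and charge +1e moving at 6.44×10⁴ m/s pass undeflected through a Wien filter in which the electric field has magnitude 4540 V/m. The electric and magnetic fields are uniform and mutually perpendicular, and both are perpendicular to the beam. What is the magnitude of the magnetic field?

B = 0.0705 T

Balance of forces in the selector: qE = qvB ⇒ B = E/v.
B = 4540/6.44×10⁴ = 0.0705 T.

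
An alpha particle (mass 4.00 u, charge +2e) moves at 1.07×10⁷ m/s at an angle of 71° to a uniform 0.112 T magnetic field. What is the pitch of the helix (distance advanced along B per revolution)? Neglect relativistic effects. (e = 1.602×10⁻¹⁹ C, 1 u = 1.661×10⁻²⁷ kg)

v∥ = v cosθ = 1.07×10⁷·cos71° ≈ 3.484×10⁶ m/s.
T = 2πm/(|q|B) = 2π(6.644×10⁻²⁷)/((3.204×10⁻¹⁹)(0.112)) ≈ 1.163×10⁻⁶ s.
pitch = v∥ T = (3.484×10⁶)(1.163×10⁻⁶) ≈ 4.05 m.

p ≈ 4.05 m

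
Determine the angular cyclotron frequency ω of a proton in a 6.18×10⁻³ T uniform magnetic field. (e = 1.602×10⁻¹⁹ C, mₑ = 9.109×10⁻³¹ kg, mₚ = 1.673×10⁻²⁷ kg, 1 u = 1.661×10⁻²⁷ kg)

ω ≈ 5.92×10⁵ rad/s

ω = |q|B/m.
ω = (1.602×10⁻¹⁹)(6.18×10⁻³)/1.673×10⁻²⁷ ≈ 5.92×10⁵ rad/s.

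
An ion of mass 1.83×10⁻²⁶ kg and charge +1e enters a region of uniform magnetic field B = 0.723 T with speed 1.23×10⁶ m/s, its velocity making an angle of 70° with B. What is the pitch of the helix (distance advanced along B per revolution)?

p ≈ 0.418 m

v∥ = v cosθ = 1.23×10⁶·cos70° ≈ 4.207×10⁵ m/s.
T = 2πm/(|q|B) = 2π(1.83×10⁻²⁶)/((1.602×10⁻¹⁹)(0.723)) ≈ 9.927×10⁻⁷ s.
pitch = v∥ T = (4.207×10⁵)(9.927×10⁻⁷) ≈ 0.418 m.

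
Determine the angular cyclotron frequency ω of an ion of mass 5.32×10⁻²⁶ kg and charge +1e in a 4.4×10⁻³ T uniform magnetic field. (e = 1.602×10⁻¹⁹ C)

ω = |q|B/m.
ω = (1.602×10⁻¹⁹)(4.4×10⁻³)/5.32×10⁻²⁶ ≈ 1.3×10⁴ rad/s.

ω ≈ 1.3×10⁴ rad/s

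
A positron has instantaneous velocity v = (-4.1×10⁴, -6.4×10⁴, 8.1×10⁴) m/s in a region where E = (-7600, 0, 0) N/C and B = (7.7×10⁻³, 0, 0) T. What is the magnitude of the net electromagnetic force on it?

v×B = (0, 624, 493) N/C.
E + v×B = (-7600, 624, 493) N/C.
F = q(E + v×B) = (1.602×10⁻¹⁹ C)·(-7600, 624, 493) = (-1.22×10⁻¹⁵, 9.99×10⁻¹⁷, 7.89×10⁻¹⁷) N.
|F| = 1.22×10⁻¹⁵ N.

|F| ≈ 1.22×10⁻¹⁵ N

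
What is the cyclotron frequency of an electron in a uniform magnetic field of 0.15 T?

f = |q|B/(2πm).
f = (1.602×10⁻¹⁹)(0.15)/(2π·9.109×10⁻³¹) ≈ 4.2×10⁹ Hz.

f ≈ 4.2×10⁹ Hz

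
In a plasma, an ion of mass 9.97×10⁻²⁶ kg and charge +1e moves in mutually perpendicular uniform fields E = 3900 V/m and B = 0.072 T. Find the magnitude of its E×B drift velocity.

The steady drift has the magnetic force balancing the electric force, so v_d = E/B.
v_d = 3900/0.072 = 5.4×10⁴ m/s.

v_d ≈ 5.4×10⁴ m/s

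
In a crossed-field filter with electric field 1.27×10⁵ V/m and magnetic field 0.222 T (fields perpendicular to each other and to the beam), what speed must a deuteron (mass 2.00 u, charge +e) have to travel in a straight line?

Zero net Lorentz force requires |qE| = |q v×B|, i.e. E = vB.
v = E/B = 1.27×10⁵/0.222 = 5.72×10⁵ m/s.

v = 5.72×10⁵ m/s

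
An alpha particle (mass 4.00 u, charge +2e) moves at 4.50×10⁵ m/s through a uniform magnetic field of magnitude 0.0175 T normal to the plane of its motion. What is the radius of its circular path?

The magnetic force provides the centripetal force: |q|vB = mv²/r.
r = mv/(|q|B) = (6.644×10⁻²⁷)(4.50×10⁵)/((3.204×10⁻¹⁹)(0.0175)) ≈ 0.533 m.

r ≈ 0.533 m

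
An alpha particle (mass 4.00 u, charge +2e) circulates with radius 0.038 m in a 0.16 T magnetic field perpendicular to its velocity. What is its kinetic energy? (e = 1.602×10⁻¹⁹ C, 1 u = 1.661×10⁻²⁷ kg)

v = |q|Br/m, then KE = ½mv² = (qBr)²/(2m).
v = (3.204×10⁻¹⁹)(0.16)(0.038)/6.644×10⁻²⁷ ≈ 2.932×10⁵ m/s.
KE = ½(6.644×10⁻²⁷)(2.932×10⁵)² ≈ 2.9×10⁻¹⁶ J.

KE ≈ 2.9×10⁻¹⁶ J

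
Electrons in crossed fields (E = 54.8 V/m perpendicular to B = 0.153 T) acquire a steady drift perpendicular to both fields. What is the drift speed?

In crossed fields the guiding centre drifts at v_d = |E×B|/B² = E/B, independent of charge and mass.
v_d = 54.8/0.153 = 358 m/s.

v_d ≈ 358 m/s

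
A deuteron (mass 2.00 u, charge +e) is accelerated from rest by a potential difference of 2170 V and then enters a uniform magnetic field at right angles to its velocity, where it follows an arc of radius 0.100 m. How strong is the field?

v = √(2|q|V/m) = √(2·1.602×10⁻¹⁹·2170/3.322×10⁻²⁷) ≈ 4.575×10⁵ m/s.
B = mv/(|q|r) = (3.322×10⁻²⁷)(4.575×10⁵)/((1.602×10⁻¹⁹)(0.100)) ≈ 0.0949 T.

B ≈ 0.0949 T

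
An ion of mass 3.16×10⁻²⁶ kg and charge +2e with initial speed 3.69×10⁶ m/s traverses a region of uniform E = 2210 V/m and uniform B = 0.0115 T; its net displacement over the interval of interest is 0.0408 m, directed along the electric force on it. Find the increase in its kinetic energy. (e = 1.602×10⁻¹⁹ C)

The magnetic force is always ⟂ v and does no work; only the electric force changes KE.
ΔKE = F_E · d = |q|E d = (3.204×10⁻¹⁹)(2210)(0.0408) ≈ 2.89×10⁻¹⁷ J.

ΔKE ≈ 2.89×10⁻¹⁷ J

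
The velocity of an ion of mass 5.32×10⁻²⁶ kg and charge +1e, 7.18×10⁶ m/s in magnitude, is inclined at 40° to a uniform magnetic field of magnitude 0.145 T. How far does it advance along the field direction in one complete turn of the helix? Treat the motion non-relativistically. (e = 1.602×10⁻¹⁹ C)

p ≈ 79.1 m

v∥ = v cosθ = 7.18×10⁶·cos40° ≈ 5.500×10⁶ m/s.
T = 2πm/(|q|B) = 2π(5.32×10⁻²⁶)/((1.602×10⁻¹⁹)(0.145)) ≈ 1.439×10⁻⁵ s.
pitch = v∥ T = (5.500×10⁶)(1.439×10⁻⁵) ≈ 79.1 m.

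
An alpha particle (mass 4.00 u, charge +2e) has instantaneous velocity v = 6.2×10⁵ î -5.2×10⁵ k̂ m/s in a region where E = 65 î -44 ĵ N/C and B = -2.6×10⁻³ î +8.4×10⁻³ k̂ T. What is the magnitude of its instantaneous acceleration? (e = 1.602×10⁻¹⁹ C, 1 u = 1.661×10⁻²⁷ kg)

|a| ≈ 1.88×10¹¹ m/s²

v×B = (0, -3860, 0) N/C.
E + v×B = (65.0, -3900, 0) N/C.
F = q(E + v×B) = (3.204×10⁻¹⁹ C)·(65.0, -3900, 0) = (2.08×10⁻¹⁷, -1.25×10⁻¹⁵, 0) N.
|a| = |F|/m = 1.250×10⁻¹⁵/6.644×10⁻²⁷ ≈ 1.88×10¹¹ m/s².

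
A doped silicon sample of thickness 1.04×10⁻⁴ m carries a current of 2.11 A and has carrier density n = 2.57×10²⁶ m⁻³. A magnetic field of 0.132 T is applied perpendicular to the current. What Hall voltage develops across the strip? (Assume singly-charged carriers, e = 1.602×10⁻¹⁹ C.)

V_H = IB/(n e t).
V_H = (2.11)(0.132)/((2.57×10²⁶)(1.602×10⁻¹⁹)(1.04×10⁻⁴)) ≈ 6.50×10⁻⁵ V.

V_H ≈ 6.50×10⁻⁵ V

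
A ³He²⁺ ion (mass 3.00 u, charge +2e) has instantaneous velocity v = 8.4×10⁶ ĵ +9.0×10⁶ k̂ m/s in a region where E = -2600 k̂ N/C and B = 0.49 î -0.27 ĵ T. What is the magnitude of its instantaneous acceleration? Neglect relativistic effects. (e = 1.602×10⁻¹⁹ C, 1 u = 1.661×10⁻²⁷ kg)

v×B = (2.43×10⁶, 4.41×10⁶, -4.12×10⁶) N/C.
E + v×B = (2.43×10⁶, 4.41×10⁶, -4.12×10⁶) N/C.
F = q(E + v×B) = (3.204×10⁻¹⁹ C)·(2.43×10⁶, 4.41×10⁶, -4.12×10⁶) = (7.79×10⁻¹³, 1.41×10⁻¹², -1.32×10⁻¹²) N.
|a| = |F|/m = 2.084×10⁻¹²/4.983×10⁻²⁷ ≈ 4.18×10¹⁴ m/s².

|a| ≈ 4.18×10¹⁴ m/s²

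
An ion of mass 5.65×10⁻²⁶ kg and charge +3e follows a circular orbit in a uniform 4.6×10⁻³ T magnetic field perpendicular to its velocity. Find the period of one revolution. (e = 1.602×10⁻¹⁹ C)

The cyclotron period depends only on m, q, B: T = 2πm/(|q|B).
T = 2π(5.65×10⁻²⁶)/((4.806×10⁻¹⁹)(4.6×10⁻³)) ≈ 1.6×10⁻⁴ s.

T ≈ 1.6×10⁻⁴ s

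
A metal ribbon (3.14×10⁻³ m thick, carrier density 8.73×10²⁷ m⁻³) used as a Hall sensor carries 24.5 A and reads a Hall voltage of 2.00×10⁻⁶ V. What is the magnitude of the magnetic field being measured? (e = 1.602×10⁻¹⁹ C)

From V_H = IB/(n e t), B = V_H n e t / I.
B = (2.00×10⁻⁶)(8.73×10²⁷)(1.602×10⁻¹⁹)(3.14×10⁻³)/24.5 ≈ 0.358 T.

B ≈ 0.358 T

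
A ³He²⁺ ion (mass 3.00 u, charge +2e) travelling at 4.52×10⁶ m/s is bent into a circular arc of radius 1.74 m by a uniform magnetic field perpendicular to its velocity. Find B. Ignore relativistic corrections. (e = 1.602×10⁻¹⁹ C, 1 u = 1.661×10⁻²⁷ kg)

B ≈ 0.0404 T

From |q|vB = mv²/r, B = mv/(|q|r).
B = (4.983×10⁻²⁷)(4.52×10⁶)/((3.204×10⁻¹⁹)(1.74)) ≈ 0.0404 T.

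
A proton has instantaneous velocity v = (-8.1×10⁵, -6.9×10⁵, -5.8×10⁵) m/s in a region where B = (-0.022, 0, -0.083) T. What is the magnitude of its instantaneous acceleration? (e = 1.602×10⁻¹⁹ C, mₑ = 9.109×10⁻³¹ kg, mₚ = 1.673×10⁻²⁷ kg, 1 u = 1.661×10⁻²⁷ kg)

|a| ≈ 7.71×10¹² m/s²

v×B = (5.73×10⁴, -5.45×10⁴, -1.52×10⁴) N/C.
F = q v×B = (1.602×10⁻¹⁹ C)·(5.73×10⁴, -5.45×10⁴, -1.52×10⁴) = (9.17×10⁻¹⁵, -8.73×10⁻¹⁵, -2.43×10⁻¹⁵) N.
|a| = |F|/m = 1.289×10⁻¹⁴/1.673×10⁻²⁷ ≈ 7.71×10¹² m/s².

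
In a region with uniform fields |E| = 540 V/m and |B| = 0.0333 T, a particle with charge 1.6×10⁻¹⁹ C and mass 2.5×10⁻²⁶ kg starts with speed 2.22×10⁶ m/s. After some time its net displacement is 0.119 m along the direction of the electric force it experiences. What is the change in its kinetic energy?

ΔKE ≈ 1.03×10⁻¹⁷ J

The magnetic force is always ⟂ v and does no work; only the electric force changes KE.
ΔKE = F_E · d = |q|E d = (1.6×10⁻¹⁹)(540)(0.119) ≈ 1.03×10⁻¹⁷ J.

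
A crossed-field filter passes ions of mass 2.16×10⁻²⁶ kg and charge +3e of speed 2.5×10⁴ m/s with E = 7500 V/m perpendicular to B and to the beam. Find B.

Balance of forces in the selector: qE = qvB ⇒ B = E/v.
B = 7500/2.5×10⁴ = 0.30 T.

B = 0.30 T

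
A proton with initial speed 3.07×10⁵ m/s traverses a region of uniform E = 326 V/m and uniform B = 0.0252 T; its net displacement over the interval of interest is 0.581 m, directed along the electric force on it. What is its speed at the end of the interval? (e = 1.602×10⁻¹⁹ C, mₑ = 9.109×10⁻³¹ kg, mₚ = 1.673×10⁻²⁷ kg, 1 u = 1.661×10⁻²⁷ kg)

v_f ≈ 3.61×10⁵ m/s

B does no work; ΔKE = |q|E d.
½mv_f² = ½mv₀² + |q|Ed = ½(1.673×10⁻²⁷)(3.07×10⁵)² + (1.602×10⁻¹⁹)(326)(0.581) ≈ 7.884×10⁻¹⁷ J + 3.034×10⁻¹⁷ J ≈ 1.092×10⁻¹⁶ J.
v_f = √(2·1.092×10⁻¹⁶/1.673×10⁻²⁷) ≈ 3.61×10⁵ m/s.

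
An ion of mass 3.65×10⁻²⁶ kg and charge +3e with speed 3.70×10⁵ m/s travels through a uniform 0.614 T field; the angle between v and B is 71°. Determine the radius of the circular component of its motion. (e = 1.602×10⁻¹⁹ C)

v⊥ = v sinθ = 3.70×10⁵·sin71° ≈ 3.498×10⁵ m/s.
r = m v⊥/(|q|B) = (3.65×10⁻²⁶)(3.498×10⁵)/((4.806×10⁻¹⁹)(0.614)) ≈ 0.0433 m.

r ≈ 0.0433 m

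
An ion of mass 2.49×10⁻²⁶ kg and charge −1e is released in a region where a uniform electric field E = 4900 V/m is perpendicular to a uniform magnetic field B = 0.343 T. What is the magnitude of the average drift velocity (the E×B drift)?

In crossed fields the guiding centre drifts at v_d = |E×B|/B² = E/B, independent of charge and mass.
v_d = 4900/0.343 = 1.43×10⁴ m/s.

v_d ≈ 1.43×10⁴ m/s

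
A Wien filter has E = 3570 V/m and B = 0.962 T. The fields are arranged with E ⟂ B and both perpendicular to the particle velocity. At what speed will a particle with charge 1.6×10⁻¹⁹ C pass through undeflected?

Straight-line motion ⇒ electric and magnetic forces cancel, so E = vB.
v = E/B = 3570/0.962 = 3710 m/s.
The result is independent of the particle's charge and mass.

v = 3710 m/s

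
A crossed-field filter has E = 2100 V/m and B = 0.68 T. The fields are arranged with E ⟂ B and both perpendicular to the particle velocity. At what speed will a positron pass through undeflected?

For undeflected motion the electric and magnetic forces balance: qE = qvB.
v = E/B = 2100/0.68 = 3100 m/s.

v = 3100 m/s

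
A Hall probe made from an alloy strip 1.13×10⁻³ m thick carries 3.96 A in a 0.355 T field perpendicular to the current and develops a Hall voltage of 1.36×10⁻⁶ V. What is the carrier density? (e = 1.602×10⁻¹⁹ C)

From V_H = IB/(n e t), n = IB/(V_H e t).
n = (3.96)(0.355)/((1.36×10⁻⁶)(1.602×10⁻¹⁹)(1.13×10⁻³)) ≈ 5.71×10²⁷ m⁻³.

n ≈ 5.71×10²⁷ m⁻³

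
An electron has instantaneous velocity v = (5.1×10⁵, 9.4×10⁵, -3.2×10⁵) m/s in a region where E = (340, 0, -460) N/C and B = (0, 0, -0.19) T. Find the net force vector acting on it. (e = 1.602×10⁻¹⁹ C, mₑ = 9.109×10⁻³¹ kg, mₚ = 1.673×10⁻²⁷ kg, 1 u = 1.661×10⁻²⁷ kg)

v×B = (-1.79×10⁵, 9.69×10⁴, 0) N/C.
E + v×B = (-1.78×10⁵, 9.69×10⁴, -460) N/C.
F = q(E + v×B) = (−1.602×10⁻¹⁹ C)·(-1.78×10⁵, 9.69×10⁴, -460) = (2.86×10⁻¹⁴, -1.55×10⁻¹⁴, 7.37×10⁻¹⁷) N.

F ≈ (2.86×10⁻¹⁴, -1.55×10⁻¹⁴, 7.37×10⁻¹⁷) N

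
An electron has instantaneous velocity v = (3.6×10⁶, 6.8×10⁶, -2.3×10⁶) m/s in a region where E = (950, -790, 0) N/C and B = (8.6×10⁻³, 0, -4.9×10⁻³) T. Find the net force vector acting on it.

F ≈ (5.19×10⁻¹⁵, 4.69×10⁻¹⁶, 9.37×10⁻¹⁵) N

v×B = (-3.33×10⁴, -2140, -5.85×10⁴) N/C.
E + v×B = (-3.24×10⁴, -2930, -5.85×10⁴) N/C.
F = q(E + v×B) = (−1.602×10⁻¹⁹ C)·(-3.24×10⁴, -2930, -5.85×10⁴) = (5.19×10⁻¹⁵, 4.69×10⁻¹⁶, 9.37×10⁻¹⁵) N.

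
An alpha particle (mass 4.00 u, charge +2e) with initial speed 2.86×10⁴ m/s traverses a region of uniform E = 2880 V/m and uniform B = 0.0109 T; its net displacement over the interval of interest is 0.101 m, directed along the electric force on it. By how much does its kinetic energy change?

ΔKE ≈ 9.32×10⁻¹⁷ J

The magnetic force is always ⟂ v and does no work; only the electric force changes KE.
ΔKE = F_E · d = |q|E d = (3.204×10⁻¹⁹)(2880)(0.101) ≈ 9.32×10⁻¹⁷ J.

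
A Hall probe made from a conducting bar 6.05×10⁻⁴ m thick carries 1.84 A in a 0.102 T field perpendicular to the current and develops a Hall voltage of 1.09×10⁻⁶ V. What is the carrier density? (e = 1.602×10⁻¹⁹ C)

n ≈ 1.78×10²⁷ m⁻³

From V_H = IB/(n e t), n = IB/(V_H e t).
n = (1.84)(0.102)/((1.09×10⁻⁶)(1.602×10⁻¹⁹)(6.05×10⁻⁴)) ≈ 1.78×10²⁷ m⁻³.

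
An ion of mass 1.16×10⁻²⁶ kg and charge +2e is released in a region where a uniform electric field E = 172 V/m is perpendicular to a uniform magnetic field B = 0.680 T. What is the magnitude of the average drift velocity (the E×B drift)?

v_d ≈ 253 m/s

In crossed fields the guiding centre drifts at v_d = |E×B|/B² = E/B, independent of charge and mass.
v_d = 172/0.680 = 253 m/s.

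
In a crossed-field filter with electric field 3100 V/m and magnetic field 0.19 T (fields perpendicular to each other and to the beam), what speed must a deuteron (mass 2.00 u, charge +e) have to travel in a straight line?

For undeflected motion the electric and magnetic forces balance: qE = qvB.
v = E/B = 3100/0.19 = 1.6×10⁴ m/s.

v = 1.6×10⁴ m/s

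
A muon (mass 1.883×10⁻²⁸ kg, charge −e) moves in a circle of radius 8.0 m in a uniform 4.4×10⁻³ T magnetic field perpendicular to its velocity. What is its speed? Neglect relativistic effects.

v ≈ 3.0×10⁷ m/s

From |q|vB = mv²/r, v = |q|Br/m.
v = (1.602×10⁻¹⁹)(4.4×10⁻³)(8.0)/1.883×10⁻²⁸ ≈ 3.0×10⁷ m/s.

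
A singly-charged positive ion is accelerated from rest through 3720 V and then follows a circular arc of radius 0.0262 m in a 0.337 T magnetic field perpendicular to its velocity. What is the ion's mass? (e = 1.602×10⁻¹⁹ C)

Combine |q|V = ½mv² and r = mv/(|q|B): eliminate v to get m = qB²r²/(2V).
m = (1.602×10⁻¹⁹)(0.337)²(0.0262)²/(2·3720) ≈ 1.68×10⁻²⁷ kg.

m ≈ 1.68×10⁻²⁷ kg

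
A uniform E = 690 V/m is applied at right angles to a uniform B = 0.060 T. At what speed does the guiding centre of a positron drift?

The E×B drift speed is v_d = E/B.
v_d = 690/0.060 = 1.2×10⁴ m/s.

v_d ≈ 1.2×10⁴ m/s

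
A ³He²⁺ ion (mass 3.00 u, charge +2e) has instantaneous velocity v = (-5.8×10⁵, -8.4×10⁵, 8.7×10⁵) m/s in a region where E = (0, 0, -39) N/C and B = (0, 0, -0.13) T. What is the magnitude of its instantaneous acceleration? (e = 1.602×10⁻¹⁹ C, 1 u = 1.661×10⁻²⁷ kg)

v×B = (1.09×10⁵, -7.54×10⁴, 0) N/C.
E + v×B = (1.09×10⁵, -7.54×10⁴, -39.0) N/C.
F = q(E + v×B) = (3.204×10⁻¹⁹ C)·(1.09×10⁵, -7.54×10⁴, -39.0) = (3.50×10⁻¹⁴, -2.42×10⁻¹⁴, -1.25×10⁻¹⁷) N.
|a| = |F|/m = 4.252×10⁻¹⁴/4.983×10⁻²⁷ ≈ 8.53×10¹² m/s².

|a| ≈ 8.53×10¹² m/s²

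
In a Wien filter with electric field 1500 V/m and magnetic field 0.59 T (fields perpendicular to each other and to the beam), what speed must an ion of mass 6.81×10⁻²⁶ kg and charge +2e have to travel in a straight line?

v = 2500 m/s

For undeflected motion the electric and magnetic forces balance: qE = qvB.
v = E/B = 1500/0.59 = 2500 m/s.
The result is independent of the particle's charge and mass.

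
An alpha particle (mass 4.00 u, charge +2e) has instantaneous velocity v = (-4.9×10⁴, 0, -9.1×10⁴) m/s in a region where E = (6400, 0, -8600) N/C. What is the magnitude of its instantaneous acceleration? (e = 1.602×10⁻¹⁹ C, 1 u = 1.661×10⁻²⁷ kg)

|a| ≈ 5.17×10¹¹ m/s²

Only an electric field acts, so F = qE = (3.204×10⁻¹⁹ C)·(6400, 0, -8600) = (2.05×10⁻¹⁵, 0, -2.76×10⁻¹⁵) N.
|a| = |F|/m = 3.435×10⁻¹⁵/6.644×10⁻²⁷ ≈ 5.17×10¹¹ m/s².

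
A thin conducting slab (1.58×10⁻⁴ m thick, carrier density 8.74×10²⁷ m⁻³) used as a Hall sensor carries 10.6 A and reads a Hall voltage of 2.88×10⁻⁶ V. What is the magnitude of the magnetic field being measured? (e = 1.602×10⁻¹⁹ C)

B ≈ 0.0601 T

From V_H = IB/(n e t), B = V_H n e t / I.
B = (2.88×10⁻⁶)(8.74×10²⁷)(1.602×10⁻¹⁹)(1.58×10⁻⁴)/10.6 ≈ 0.0601 T.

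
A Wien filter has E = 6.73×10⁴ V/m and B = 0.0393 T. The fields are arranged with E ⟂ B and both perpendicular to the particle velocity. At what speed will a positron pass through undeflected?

Straight-line motion ⇒ electric and magnetic forces cancel, so E = vB.
v = E/B = 6.73×10⁴/0.0393 = 1.71×10⁶ m/s.

v = 1.71×10⁶ m/s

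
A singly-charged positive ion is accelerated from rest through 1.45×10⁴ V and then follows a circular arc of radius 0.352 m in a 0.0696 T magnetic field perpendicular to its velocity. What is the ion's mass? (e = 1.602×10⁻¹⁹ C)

Combine |q|V = ½mv² and r = mv/(|q|B): eliminate v to get m = qB²r²/(2V).
m = (1.602×10⁻¹⁹)(0.0696)²(0.352)²/(2·1.45×10⁴) ≈ 3.32×10⁻²⁷ kg.

m ≈ 3.32×10⁻²⁷ kg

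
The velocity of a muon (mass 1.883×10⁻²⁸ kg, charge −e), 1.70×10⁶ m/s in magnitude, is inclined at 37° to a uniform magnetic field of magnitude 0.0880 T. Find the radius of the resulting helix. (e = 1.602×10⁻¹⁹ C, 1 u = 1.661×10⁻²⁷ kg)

r ≈ 0.0137 m

v⊥ = v sinθ = 1.70×10⁶·sin37° ≈ 1.023×10⁶ m/s.
r = m v⊥/(|q|B) = (1.883×10⁻²⁸)(1.023×10⁶)/((1.602×10⁻¹⁹)(0.0880)) ≈ 0.0137 m.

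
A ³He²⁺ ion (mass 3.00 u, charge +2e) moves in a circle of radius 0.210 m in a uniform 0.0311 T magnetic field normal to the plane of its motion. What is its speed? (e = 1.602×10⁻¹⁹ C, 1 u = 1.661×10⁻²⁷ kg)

v ≈ 4.20×10⁵ m/s

From |q|vB = mv²/r, v = |q|Br/m.
v = (3.204×10⁻¹⁹)(0.0311)(0.210)/4.983×10⁻²⁷ ≈ 4.20×10⁵ m/s.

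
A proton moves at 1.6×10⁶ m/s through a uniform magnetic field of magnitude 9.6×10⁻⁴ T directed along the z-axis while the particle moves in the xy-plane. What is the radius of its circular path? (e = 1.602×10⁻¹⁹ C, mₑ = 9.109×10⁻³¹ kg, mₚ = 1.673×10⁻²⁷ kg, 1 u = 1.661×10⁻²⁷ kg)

r ≈ 17 m

The magnetic force provides the centripetal force: |q|vB = mv²/r.
r = mv/(|q|B) = (1.673×10⁻²⁷)(1.6×10⁶)/((1.602×10⁻¹⁹)(9.6×10⁻⁴)) ≈ 17 m.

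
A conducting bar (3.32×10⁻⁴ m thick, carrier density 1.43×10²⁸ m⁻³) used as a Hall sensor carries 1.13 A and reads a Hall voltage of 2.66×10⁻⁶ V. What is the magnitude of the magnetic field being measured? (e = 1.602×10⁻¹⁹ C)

From V_H = IB/(n e t), B = V_H n e t / I.
B = (2.66×10⁻⁶)(1.43×10²⁸)(1.602×10⁻¹⁹)(3.32×10⁻⁴)/1.13 ≈ 1.79 T.

B ≈ 1.79 T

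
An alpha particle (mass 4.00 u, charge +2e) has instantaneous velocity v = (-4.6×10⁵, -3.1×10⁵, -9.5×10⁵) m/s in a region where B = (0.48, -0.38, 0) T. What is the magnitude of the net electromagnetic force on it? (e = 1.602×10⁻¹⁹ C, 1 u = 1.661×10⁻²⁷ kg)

v×B = (-3.61×10⁵, -4.56×10⁵, 3.24×10⁵) N/C.
F = q v×B = (3.204×10⁻¹⁹ C)·(-3.61×10⁵, -4.56×10⁵, 3.24×10⁵) = (-1.16×10⁻¹³, -1.46×10⁻¹³, 1.04×10⁻¹³) N.
|F| = 2.13×10⁻¹³ N.

|F| ≈ 2.13×10⁻¹³ N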